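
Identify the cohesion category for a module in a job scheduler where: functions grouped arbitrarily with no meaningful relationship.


Reasoning: Worst: random grouping
Type: Coincidental cohesion

Coincidental cohesion


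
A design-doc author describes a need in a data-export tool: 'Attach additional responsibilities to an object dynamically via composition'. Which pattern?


This matches the Decorator pattern

Decorator


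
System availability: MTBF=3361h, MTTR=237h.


Availability = MTBF / (MTBF + MTTR)
Availability = 3361 / (3361 + 237)
Availability = 3361 / 3598
Availability = 93.413%

93.413%


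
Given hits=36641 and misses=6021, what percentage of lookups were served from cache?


Formula: hit rate = hits / (hits + misses) * 100
hit rate = 36641 / (36641 + 6021) * 100
hit rate = 36641 / 42662 * 100
hit rate = 85.89%

85.89%


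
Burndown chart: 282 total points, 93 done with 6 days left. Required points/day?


Formula: Required rate = Remaining points / Days left
Remaining = 282 - 93 = 189 points
Required rate = 189 / 6 = 31.5 points/day

31.5 points/day


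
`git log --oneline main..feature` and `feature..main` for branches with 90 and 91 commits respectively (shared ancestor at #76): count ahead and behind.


Common ancestor: commit #76
feature commits after divergence: 90 - 76 = 14
main commits after divergence: 91 - 76 = 15
feature is 14 commits ahead of main
main is 15 commits ahead of feature

feature ahead: 14, main ahead: 15


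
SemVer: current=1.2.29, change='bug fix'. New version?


Current: 1.2.29
Change category: 'bug fix' → patch bump
SemVer rule: patch bump → increment PATCH (MAJOR and MINOR unchanged)
New: 1.2.30

1.2.30


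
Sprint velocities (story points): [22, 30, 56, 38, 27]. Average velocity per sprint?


Formula: Avg velocity = Total points / Number of sprints
Points: [22, 30, 56, 38, 27]
Sum = 22 + 30 + 56 + 38 + 27 = 173
Avg velocity = 173 / 5 = 34.6 points/sprint

34.6 points/sprint


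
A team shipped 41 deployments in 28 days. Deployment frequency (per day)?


Formula: deployments per day = releases / days
= 41 / 28
= 1.464 deploys/day
(equivalently, 10.25 deploys/week)

1.464 deploys/day


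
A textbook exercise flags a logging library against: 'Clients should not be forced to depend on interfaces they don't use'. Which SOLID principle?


This describes the Interface Segregation Principle (ISP)

Interface Segregation Principle (ISP)


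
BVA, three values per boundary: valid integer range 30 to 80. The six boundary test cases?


Range: [30, 80]
Boundaries: just below min, min, min+1, max-1, max, just above max
Values: [29, 30, 31, 79, 80, 81]

[29, 30, 31, 79, 80, 81]


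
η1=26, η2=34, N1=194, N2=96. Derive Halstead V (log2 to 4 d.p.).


Formula: V = N * log2(η), where N = N1 + N2 and η = η1 + η2
η = 26 + 34 = 60
N = 194 + 96 = 290
log2(60) ≈ 5.9069
V = 290 * 5.9069 = 1713.00

1713.00


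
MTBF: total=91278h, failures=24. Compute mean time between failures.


Formula: MTBF = Total operating time / Number of failures
MTBF = 91278 / 24
MTBF = 3803.25 hours

3803.25 hours


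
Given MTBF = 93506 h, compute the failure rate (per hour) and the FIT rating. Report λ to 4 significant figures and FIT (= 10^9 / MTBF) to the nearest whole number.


Formula: λ = 1 / MTBF; FIT = λ × 1e9 = 1e9 / MTBF
λ = 1 / 93506 ≈ 1.069e-05 failures/hour
FIT = 1e9 / 93506 ≈ 10695 failures per 1e9 hours (nearest whole number)

λ = 1.069e-05 /h, FIT = 10695


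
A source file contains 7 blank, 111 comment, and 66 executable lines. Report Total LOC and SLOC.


Total LOC = blank + comment + code
Total LOC = 7 + 111 + 66 = 184
SLOC (source only) = code = 66

Total LOC: 184, SLOC: 66


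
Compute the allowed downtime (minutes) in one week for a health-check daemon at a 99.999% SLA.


Formula: allowed downtime = period * (100 - SLA) / 100
Period (week) = 10080 minutes
Unavailability fraction = (100 - 99.999) / 100
Allowed downtime = 10080 * (100 - 99.999) / 100
Allowed downtime = 0.1008 minutes

0.1008 minutes


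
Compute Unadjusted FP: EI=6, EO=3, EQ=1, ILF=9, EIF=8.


UFP = EI*4 + EO*5 + EQ*4 + ILF*10 + EIF*7
UFP = 6*4 + 3*5 + 1*4 + 9*10 + 8*7
UFP = 24 + 15 + 4 + 90 + 56
UFP = 189

189


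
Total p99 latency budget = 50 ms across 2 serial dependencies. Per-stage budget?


Formula: per_stage = total_budget / stages
per_stage = 50 / 2
per_stage = 25.0 ms

25.0 ms


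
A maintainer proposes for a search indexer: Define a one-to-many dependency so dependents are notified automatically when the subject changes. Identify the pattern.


This matches the Observer pattern

Observer


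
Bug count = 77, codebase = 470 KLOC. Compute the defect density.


Defect density = defects / KLOC
Defect density = 77 / 470
Defect density = 0.164 defects/KLOC

0.164 defects/KLOC


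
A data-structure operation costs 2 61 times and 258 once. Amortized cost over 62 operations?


Formula: Amortized cost = Total cost / Operations
Total cost = (61 * 2) + (1 * 258)
Total cost = 122 + 258 = 380
Amortized = 380 / 62 = 6.129

6.129


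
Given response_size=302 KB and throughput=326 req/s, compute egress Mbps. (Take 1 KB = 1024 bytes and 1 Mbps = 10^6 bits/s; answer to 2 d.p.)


Formula: Mbps = payload_bytes * RPS * 8 / 1e6
Payload per request = 302 KB = 302 * 1024 = 309248 bytes
Total bytes/sec = 309248 * 326 = 100814848
Total bits/sec = 100814848 * 8 = 806518784
Mbps = 806518784 / 1e6 = 806.52

806.52 Mbps


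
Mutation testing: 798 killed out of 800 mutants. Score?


Mutation score = killed / total * 100
Mutation score = 798 / 800 * 100
Mutation score = 99.75%

99.75%


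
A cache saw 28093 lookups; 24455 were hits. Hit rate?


Formula: hit rate = hits / (hits + misses) * 100
hit rate = 24455 / (24455 + 3638) * 100
hit rate = 24455 / 28093 * 100
hit rate = 87.05%

87.05%


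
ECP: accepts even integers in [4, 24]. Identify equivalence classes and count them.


Constraint: even integers in [4, 24]
Class 1: x < 4 — out-of-range invalid
Class 2: x in [4,24] but odd — wrong type invalid
Class 3: x in [4,24] and even — valid
Class 4: x > 24 — out-of-range invalid
Total equivalence classes: 4

4 equivalence classes


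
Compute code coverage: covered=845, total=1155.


Coverage = covered / total * 100
Coverage = 845 / 1155 * 100
Coverage = 73.16%

73.16%


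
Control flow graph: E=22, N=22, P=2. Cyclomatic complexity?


Formula: V(G) = E - N + 2P
V(G) = 22 - 22 + 2*2
V(G) = 0 + 4
V(G) = 4

4


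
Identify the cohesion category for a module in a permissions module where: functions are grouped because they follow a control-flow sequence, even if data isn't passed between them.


Reasoning: Grouped by order of execution within a routine, not by data flow
Type: Procedural cohesion

Procedural cohesion


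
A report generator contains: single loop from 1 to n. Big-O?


Reasoning: one pass through n items
Complexity: O(n)

O(n)


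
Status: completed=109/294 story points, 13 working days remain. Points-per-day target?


Formula: Required rate = Remaining points / Days left
Remaining = 294 - 109 = 185 points
Required rate = 185 / 13 = 14.23 points/day

14.23 points/day


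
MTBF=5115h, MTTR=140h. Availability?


Availability = MTBF / (MTBF + MTTR)
Availability = 5115 / (5115 + 140)
Availability = 5115 / 5255
Availability = 97.3359%

97.3359%


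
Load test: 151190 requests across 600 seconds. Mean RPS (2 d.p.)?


Formula: throughput = requests / seconds
throughput = 151190 / 600
throughput = 251.98 requests/second

251.98 requests/second


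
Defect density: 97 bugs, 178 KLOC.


Defect density = defects / KLOC
Defect density = 97 / 178
Defect density = 0.545 defects/KLOC

0.545 defects/KLOC


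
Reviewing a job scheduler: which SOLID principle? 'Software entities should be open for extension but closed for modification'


This describes the Open/Closed Principle (OCP)

Open/Closed Principle (OCP)


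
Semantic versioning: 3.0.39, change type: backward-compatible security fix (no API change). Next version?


Current: 3.0.39
Change category: 'backward-compatible security fix (no API change)' → patch bump
SemVer rule: patch bump → increment PATCH (MAJOR and MINOR unchanged)
New: 3.0.40

3.0.40


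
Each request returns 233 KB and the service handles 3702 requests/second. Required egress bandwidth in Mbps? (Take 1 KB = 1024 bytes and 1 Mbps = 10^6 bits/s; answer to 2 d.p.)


Formula: Mbps = payload_bytes * RPS * 8 / 1e6
Payload per request = 233 KB = 233 * 1024 = 238592 bytes
Total bytes/sec = 238592 * 3702 = 883267584
Total bits/sec = 883267584 * 8 = 7066140672
Mbps = 7066140672 / 1e6 = 7066.14

7066.14 Mbps


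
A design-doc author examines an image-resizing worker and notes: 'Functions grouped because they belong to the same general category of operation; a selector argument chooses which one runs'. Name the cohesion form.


Reasoning: Grouped by category of activity, not by data or sequence
Type: Logical cohesion

Logical cohesion


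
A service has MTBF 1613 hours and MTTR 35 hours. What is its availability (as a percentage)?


Availability = MTBF / (MTBF + MTTR)
Availability = 1613 / (1613 + 35)
Availability = 1613 / 1648
Availability = 97.8762%

97.8762%


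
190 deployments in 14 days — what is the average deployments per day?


Formula: deployments per day = releases / days
= 190 / 14
= 13.571 deploys/day
(equivalently, 95.0 deploys/week)

13.571 deploys/day


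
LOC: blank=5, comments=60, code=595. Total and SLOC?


Total LOC = blank + comment + code
Total LOC = 5 + 60 + 595 = 660
SLOC (source only) = code = 595

Total LOC: 660, SLOC: 595


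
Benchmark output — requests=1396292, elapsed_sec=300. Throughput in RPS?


Formula: throughput = requests / seconds
throughput = 1396292 / 300
throughput = 4654.31 requests/second

4654.31 requests/second


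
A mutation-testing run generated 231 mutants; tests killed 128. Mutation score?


Mutation score = killed / total * 100
Mutation score = 128 / 231 * 100
Mutation score = 55.41%

55.41%


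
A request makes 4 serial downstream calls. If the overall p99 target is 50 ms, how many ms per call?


Formula: per_stage = total_budget / stages
per_stage = 50 / 4
per_stage = 12.5 ms

12.5 ms


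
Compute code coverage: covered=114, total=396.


Coverage = covered / total * 100
Coverage = 114 / 396 * 100
Coverage = 28.79%

28.79%


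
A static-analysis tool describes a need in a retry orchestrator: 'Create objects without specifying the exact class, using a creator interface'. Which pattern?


This matches the Factory Method pattern

Factory Method


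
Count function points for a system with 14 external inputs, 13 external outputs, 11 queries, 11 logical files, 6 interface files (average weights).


UFP = EI*4 + EO*5 + EQ*4 + ILF*10 + EIF*7
UFP = 14*4 + 13*5 + 11*4 + 11*10 + 6*7
UFP = 56 + 65 + 44 + 110 + 42
UFP = 317

317


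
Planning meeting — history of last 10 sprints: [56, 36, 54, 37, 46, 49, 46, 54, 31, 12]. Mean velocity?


Formula: Avg velocity = Total points / Number of sprints
Points: [56, 36, 54, 37, 46, 49, 46, 54, 31, 12]
Sum = 56 + 36 + 54 + 37 + 46 + 49 + 46 + 54 + 31 + 12 = 421
Avg velocity = 421 / 10 = 42.1 points/sprint

42.1 points/sprint


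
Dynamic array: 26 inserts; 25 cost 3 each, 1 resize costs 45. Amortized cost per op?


Formula: Amortized cost = Total cost / Operations
Total cost = (25 * 3) + (1 * 45)
Total cost = 75 + 45 = 120
Amortized = 120 / 26 = 4.6154

4.6154


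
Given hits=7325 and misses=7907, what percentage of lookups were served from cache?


Formula: hit rate = hits / (hits + misses) * 100
hit rate = 7325 / (7325 + 7907) * 100
hit rate = 7325 / 15232 * 100
hit rate = 48.09%

48.09%


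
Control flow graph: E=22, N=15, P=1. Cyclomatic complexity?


Formula: V(G) = E - N + 2P
V(G) = 22 - 15 + 2*1
V(G) = 7 + 2
V(G) = 9

9


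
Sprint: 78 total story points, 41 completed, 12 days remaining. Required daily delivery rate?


Formula: Required rate = Remaining points / Days left
Remaining = 78 - 41 = 37 points
Required rate = 37 / 12 = 3.08 points/day

3.08 points/day


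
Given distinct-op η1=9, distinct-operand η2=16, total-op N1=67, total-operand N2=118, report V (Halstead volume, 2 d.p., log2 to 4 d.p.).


Formula: V = N * log2(η), where N = N1 + N2 and η = η1 + η2
η = 9 + 16 = 25
N = 67 + 118 = 185
log2(25) ≈ 4.6439
V = 185 * 4.6439 = 859.12

859.12


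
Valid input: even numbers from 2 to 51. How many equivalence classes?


Constraint: even integers in [2, 51]
Class 1: x < 2 — out-of-range invalid
Class 2: x in [2,51] but odd — wrong type invalid
Class 3: x in [2,51] and even — valid
Class 4: x > 51 — out-of-range invalid
Total equivalence classes: 4

4 equivalence classes


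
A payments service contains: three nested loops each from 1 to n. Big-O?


Reasoning: three levels of nesting over n
Complexity: O(n^3)

O(n^3)


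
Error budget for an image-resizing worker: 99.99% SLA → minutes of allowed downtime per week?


Formula: allowed downtime = period * (100 - SLA) / 100
Period (week) = 10080 minutes
Unavailability fraction = (100 - 99.99) / 100
Allowed downtime = 10080 * (100 - 99.99) / 100
Allowed downtime = 1.008 minutes

1.008 minutes


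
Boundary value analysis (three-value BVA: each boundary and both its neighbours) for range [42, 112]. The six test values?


Range: [42, 112]
Boundaries: just below min, min, min+1, max-1, max, just above max
Values: [41, 42, 43, 111, 112, 113]

[41, 42, 43, 111, 112, 113]


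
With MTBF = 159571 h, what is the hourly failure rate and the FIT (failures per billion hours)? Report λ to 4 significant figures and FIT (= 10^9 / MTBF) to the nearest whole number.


Formula: λ = 1 / MTBF; FIT = λ × 1e9 = 1e9 / MTBF
λ = 1 / 159571 ≈ 6.267e-06 failures/hour
FIT = 1e9 / 159571 ≈ 6267 failures per 1e9 hours (nearest whole number)

λ = 6.267e-06 /h, FIT = 6267


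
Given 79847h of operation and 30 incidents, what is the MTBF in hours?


Formula: MTBF = Total operating time / Number of failures
MTBF = 79847 / 30
MTBF = 2661.57 hours

2661.57 hours


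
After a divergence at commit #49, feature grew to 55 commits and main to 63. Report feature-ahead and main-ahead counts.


Common ancestor: commit #49
feature commits after divergence: 55 - 49 = 6
main commits after divergence: 63 - 49 = 14
feature is 6 commits ahead of main
main is 14 commits ahead of feature

feature ahead: 6, main ahead: 14


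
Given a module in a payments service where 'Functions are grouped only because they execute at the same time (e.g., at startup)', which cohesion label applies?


Reasoning: Related by timing only
Type: Temporal cohesion

Temporal cohesion


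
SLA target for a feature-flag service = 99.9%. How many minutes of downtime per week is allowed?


Formula: allowed downtime = period * (100 - SLA) / 100
Period (week) = 10080 minutes
Unavailability fraction = (100 - 99.9) / 100
Allowed downtime = 10080 * (100 - 99.9) / 100
Allowed downtime = 10.08 minutes

10.08 minutes


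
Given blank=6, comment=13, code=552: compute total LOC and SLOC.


Total LOC = blank + comment + code
Total LOC = 6 + 13 + 552 = 571
SLOC (source only) = code = 552

Total LOC: 571, SLOC: 552


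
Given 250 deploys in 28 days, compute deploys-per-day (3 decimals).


Formula: deployments per day = releases / days
= 250 / 28
= 8.929 deploys/day
(equivalently, 62.5 deploys/week)

8.929 deploys/day


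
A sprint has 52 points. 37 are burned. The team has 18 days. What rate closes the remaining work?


Formula: Required rate = Remaining points / Days left
Remaining = 52 - 37 = 15 points
Required rate = 15 / 18 = 0.83 points/day

0.83 points/day


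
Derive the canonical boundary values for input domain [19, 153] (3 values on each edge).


Range: [19, 153]
Boundaries: just below min, min, min+1, max-1, max, just above max
Values: [18, 19, 20, 152, 153, 154]

[18, 19, 20, 152, 153, 154]


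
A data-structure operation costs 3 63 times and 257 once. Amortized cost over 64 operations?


Formula: Amortized cost = Total cost / Operations
Total cost = (63 * 3) + (1 * 257)
Total cost = 189 + 257 = 446
Amortized = 446 / 64 = 6.9688

6.9688


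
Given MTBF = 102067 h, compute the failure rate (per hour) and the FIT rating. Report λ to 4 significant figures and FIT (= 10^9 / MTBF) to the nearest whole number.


Formula: λ = 1 / MTBF; FIT = λ × 1e9 = 1e9 / MTBF
λ = 1 / 102067 ≈ 9.797e-06 failures/hour
FIT = 1e9 / 102067 ≈ 9797 failures per 1e9 hours (nearest whole number)

λ = 9.797e-06 /h, FIT = 9797


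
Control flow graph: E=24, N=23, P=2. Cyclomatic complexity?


Formula: V(G) = E - N + 2P
V(G) = 24 - 23 + 2*2
V(G) = 1 + 4
V(G) = 5

5


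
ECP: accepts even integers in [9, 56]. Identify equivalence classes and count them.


Constraint: even integers in [9, 56]
Class 1: x < 9 — out-of-range invalid
Class 2: x in [9,56] but odd — wrong type invalid
Class 3: x in [9,56] and even — valid
Class 4: x > 56 — out-of-range invalid
Total equivalence classes: 4

4 equivalence classes


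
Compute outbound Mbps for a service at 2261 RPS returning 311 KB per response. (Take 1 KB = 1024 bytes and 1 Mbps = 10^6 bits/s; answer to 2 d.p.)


Formula: Mbps = payload_bytes * RPS * 8 / 1e6
Payload per request = 311 KB = 311 * 1024 = 318464 bytes
Total bytes/sec = 318464 * 2261 = 720047104
Total bits/sec = 720047104 * 8 = 5760376832
Mbps = 5760376832 / 1e6 = 5760.38

5760.38 Mbps


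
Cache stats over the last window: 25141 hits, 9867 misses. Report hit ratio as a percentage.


Formula: hit rate = hits / (hits + misses) * 100
hit rate = 25141 / (25141 + 9867) * 100
hit rate = 25141 / 35008 * 100
hit rate = 71.82%

71.82%


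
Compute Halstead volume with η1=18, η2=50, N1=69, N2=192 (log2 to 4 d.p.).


Formula: V = N * log2(η), where N = N1 + N2 and η = η1 + η2
η = 18 + 50 = 68
N = 69 + 192 = 261
log2(68) ≈ 6.0875
V = 261 * 6.0875 = 1588.84

1588.84


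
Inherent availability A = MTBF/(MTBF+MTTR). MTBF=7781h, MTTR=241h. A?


Availability = MTBF / (MTBF + MTTR)
Availability = 7781 / (7781 + 241)
Availability = 7781 / 8022
Availability = 96.9958%

96.9958%


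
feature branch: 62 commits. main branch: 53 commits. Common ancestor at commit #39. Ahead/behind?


Common ancestor: commit #39
feature commits after divergence: 62 - 39 = 23
main commits after divergence: 53 - 39 = 14
feature is 23 commits ahead of main
main is 14 commits ahead of feature

feature ahead: 23, main ahead: 14


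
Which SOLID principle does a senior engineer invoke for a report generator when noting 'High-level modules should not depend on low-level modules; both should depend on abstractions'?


This describes the Dependency Inversion Principle (DIP)

Dependency Inversion Principle (DIP)


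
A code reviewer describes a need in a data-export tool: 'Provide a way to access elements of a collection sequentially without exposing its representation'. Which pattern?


This matches the Iterator pattern

Iterator


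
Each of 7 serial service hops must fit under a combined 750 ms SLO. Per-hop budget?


Formula: per_stage = total_budget / stages
per_stage = 750 / 7
per_stage = 107.14 ms

107.14 ms


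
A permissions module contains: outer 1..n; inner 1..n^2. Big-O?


Reasoning: n times n^2
Complexity: O(n^3)

O(n^3)


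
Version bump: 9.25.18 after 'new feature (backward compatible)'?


Current: 9.25.18
Change category: 'new feature (backward compatible)' → minor bump
SemVer rule: minor bump → increment MINOR, reset PATCH to 0 (MAJOR unchanged)
New: 9.26.0

9.26.0


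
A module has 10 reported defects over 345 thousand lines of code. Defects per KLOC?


Defect density = defects / KLOC
Defect density = 10 / 345
Defect density = 0.029 defects/KLOC

0.029 defects/KLOC


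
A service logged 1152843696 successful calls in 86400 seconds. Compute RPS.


Formula: throughput = requests / seconds
throughput = 1152843696 / 86400
throughput = 13343.1 requests/second

13343.1 requests/second


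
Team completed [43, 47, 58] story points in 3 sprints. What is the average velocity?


Formula: Avg velocity = Total points / Number of sprints
Points: [43, 47, 58]
Sum = 43 + 47 + 58 = 148
Avg velocity = 148 / 3 = 49.33 points/sprint

49.33 points/sprint


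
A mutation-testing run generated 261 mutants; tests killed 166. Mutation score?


Mutation score = killed / total * 100
Mutation score = 166 / 261 * 100
Mutation score = 63.6%

63.6%


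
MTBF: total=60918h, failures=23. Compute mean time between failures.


Formula: MTBF = Total operating time / Number of failures
MTBF = 60918 / 23
MTBF = 2648.61 hours

2648.61 hours


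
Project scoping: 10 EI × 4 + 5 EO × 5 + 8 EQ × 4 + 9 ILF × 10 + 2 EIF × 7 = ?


UFP = EI*4 + EO*5 + EQ*4 + ILF*10 + EIF*7
UFP = 10*4 + 5*5 + 8*4 + 9*10 + 2*7
UFP = 40 + 25 + 32 + 90 + 14
UFP = 201

201


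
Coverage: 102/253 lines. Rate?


Coverage = covered / total * 100
Coverage = 102 / 253 * 100
Coverage = 40.32%

40.32%


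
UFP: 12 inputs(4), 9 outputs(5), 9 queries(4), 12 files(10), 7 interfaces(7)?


UFP = EI*4 + EO*5 + EQ*4 + ILF*10 + EIF*7
UFP = 12*4 + 9*5 + 9*4 + 12*10 + 7*7
UFP = 48 + 45 + 36 + 120 + 49
UFP = 298

298


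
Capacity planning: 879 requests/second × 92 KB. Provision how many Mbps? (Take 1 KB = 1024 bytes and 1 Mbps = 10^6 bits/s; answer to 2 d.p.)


Formula: Mbps = payload_bytes * RPS * 8 / 1e6
Payload per request = 92 KB = 92 * 1024 = 94208 bytes
Total bytes/sec = 94208 * 879 = 82808832
Total bits/sec = 82808832 * 8 = 662470656
Mbps = 662470656 / 1e6 = 662.47

662.47 Mbps


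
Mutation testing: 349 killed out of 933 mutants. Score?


Mutation score = killed / total * 100
Mutation score = 349 / 933 * 100
Mutation score = 37.41%

37.41%


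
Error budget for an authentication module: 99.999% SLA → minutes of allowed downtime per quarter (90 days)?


Formula: allowed downtime = period * (100 - SLA) / 100
Period (quarter (90 days)) = 129600 minutes
Unavailability fraction = (100 - 99.999) / 100
Allowed downtime = 129600 * (100 - 99.999) / 100
Allowed downtime = 1.296 minutes

1.296 minutes


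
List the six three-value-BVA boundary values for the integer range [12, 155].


Range: [12, 155]
Boundaries: just below min, min, min+1, max-1, max, just above max
Values: [11, 12, 13, 154, 155, 156]

[11, 12, 13, 154, 155, 156]


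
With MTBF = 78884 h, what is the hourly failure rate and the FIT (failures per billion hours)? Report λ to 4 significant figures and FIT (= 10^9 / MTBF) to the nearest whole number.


Formula: λ = 1 / MTBF; FIT = λ × 1e9 = 1e9 / MTBF
λ = 1 / 78884 ≈ 1.268e-05 failures/hour
FIT = 1e9 / 78884 ≈ 12677 failures per 1e9 hours (nearest whole number)

λ = 1.268e-05 /h, FIT = 12677


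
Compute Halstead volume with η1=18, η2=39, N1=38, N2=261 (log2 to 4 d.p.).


Formula: V = N * log2(η), where N = N1 + N2 and η = η1 + η2
η = 18 + 39 = 57
N = 38 + 261 = 299
log2(57) ≈ 5.8329
V = 299 * 5.8329 = 1744.04

1744.04


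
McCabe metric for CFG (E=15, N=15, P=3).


Formula: V(G) = E - N + 2P
V(G) = 15 - 15 + 2*3
V(G) = 0 + 6
V(G) = 6

6


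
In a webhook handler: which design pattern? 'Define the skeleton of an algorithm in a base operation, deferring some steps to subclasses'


This matches the Template Method pattern

Template Method


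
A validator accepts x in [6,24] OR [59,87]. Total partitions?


Valid ranges: [6,24] and [59,87]
Class 1: x < 6 — invalid
Class 2: 6 ≤ x ≤ 24 — valid
Class 3: 24 < x < 59 — invalid (gap between ranges)
Class 4: 59 ≤ x ≤ 87 — valid
Class 5: x > 87 — invalid
Total equivalence classes: 5

5 equivalence classes


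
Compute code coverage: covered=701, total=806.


Coverage = covered / total * 100
Coverage = 701 / 806 * 100
Coverage = 86.97%

86.97%


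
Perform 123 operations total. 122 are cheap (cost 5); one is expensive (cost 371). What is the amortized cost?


Formula: Amortized cost = Total cost / Operations
Total cost = (122 * 5) + (1 * 371)
Total cost = 610 + 371 = 981
Amortized = 981 / 123 = 7.9756

7.9756


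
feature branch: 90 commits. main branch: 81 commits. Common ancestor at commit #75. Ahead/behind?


Common ancestor: commit #75
feature commits after divergence: 90 - 75 = 15
main commits after divergence: 81 - 75 = 6
feature is 15 commits ahead of main
main is 6 commits ahead of feature

feature ahead: 15, main ahead: 6


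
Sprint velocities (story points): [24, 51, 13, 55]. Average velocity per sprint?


Formula: Avg velocity = Total points / Number of sprints
Points: [24, 51, 13, 55]
Sum = 24 + 51 + 13 + 55 = 143
Avg velocity = 143 / 4 = 35.75 points/sprint

35.75 points/sprint


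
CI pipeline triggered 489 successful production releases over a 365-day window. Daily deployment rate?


Formula: deployments per day = releases / days
= 489 / 365
= 1.34 deploys/day
(equivalently, 9.38 deploys/week)

1.34 deploys/day


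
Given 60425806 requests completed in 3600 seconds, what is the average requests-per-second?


Formula: throughput = requests / seconds
throughput = 60425806 / 3600
throughput = 16784.95 requests/second

16784.95 requests/second


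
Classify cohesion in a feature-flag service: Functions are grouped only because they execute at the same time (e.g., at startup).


Reasoning: Related by timing only
Type: Temporal cohesion

Temporal cohesion


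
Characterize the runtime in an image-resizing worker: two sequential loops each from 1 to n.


Reasoning: sequential dominates: O(n) + O(n) = O(n)
Complexity: O(n)

O(n)


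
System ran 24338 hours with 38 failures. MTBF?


Formula: MTBF = Total operating time / Number of failures
MTBF = 24338 / 38
MTBF = 640.47 hours

640.47 hours


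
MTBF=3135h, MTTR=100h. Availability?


Availability = MTBF / (MTBF + MTTR)
Availability = 3135 / (3135 + 100)
Availability = 3135 / 3235
Availability = 96.9088%

96.9088%


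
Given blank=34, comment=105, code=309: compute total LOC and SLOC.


Total LOC = blank + comment + code
Total LOC = 34 + 105 + 309 = 448
SLOC (source only) = code = 309

Total LOC: 448, SLOC: 309


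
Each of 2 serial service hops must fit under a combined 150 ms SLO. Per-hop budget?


Formula: per_stage = total_budget / stages
per_stage = 150 / 2
per_stage = 75.0 ms

75.0 ms


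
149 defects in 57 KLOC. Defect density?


Defect density = defects / KLOC
Defect density = 149 / 57
Defect density = 2.614 defects/KLOC

2.614 defects/KLOC


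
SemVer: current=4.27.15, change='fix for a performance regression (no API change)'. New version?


Current: 4.27.15
Change category: 'fix for a performance regression (no API change)' → patch bump
SemVer rule: patch bump → increment PATCH (MAJOR and MINOR unchanged)
New: 4.27.16

4.27.16


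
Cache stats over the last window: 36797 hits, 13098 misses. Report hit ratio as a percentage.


Formula: hit rate = hits / (hits + misses) * 100
hit rate = 36797 / (36797 + 13098) * 100
hit rate = 36797 / 49895 * 100
hit rate = 73.75%

73.75%


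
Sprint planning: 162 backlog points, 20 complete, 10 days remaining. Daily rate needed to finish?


Formula: Required rate = Remaining points / Days left
Remaining = 162 - 20 = 142 points
Required rate = 142 / 10 = 14.2 points/day

14.2 points/day


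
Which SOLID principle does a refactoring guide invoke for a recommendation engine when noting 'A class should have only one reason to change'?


This describes the Single Responsibility Principle (SRP)

Single Responsibility Principle (SRP)


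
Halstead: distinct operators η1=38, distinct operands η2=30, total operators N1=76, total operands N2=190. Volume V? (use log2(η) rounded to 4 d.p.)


Formula: V = N * log2(η), where N = N1 + N2 and η = η1 + η2
η = 38 + 30 = 68
N = 76 + 190 = 266
log2(68) ≈ 6.0875
V = 266 * 6.0875 = 1619.28

1619.28


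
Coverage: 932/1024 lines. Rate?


Coverage = covered / total * 100
Coverage = 932 / 1024 * 100
Coverage = 91.02%

91.02%


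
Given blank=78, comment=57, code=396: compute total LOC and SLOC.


Total LOC = blank + comment + code
Total LOC = 78 + 57 + 396 = 531
SLOC (source only) = code = 396

Total LOC: 531, SLOC: 396


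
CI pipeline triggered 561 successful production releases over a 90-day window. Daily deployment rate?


Formula: deployments per day = releases / days
= 561 / 90
= 6.233 deploys/day
(equivalently, 43.63 deploys/week)

6.233 deploys/day


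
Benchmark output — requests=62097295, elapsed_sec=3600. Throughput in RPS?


Formula: throughput = requests / seconds
throughput = 62097295 / 3600
throughput = 17249.25 requests/second

17249.25 requests/second


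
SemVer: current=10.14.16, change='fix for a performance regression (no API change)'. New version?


Current: 10.14.16
Change category: 'fix for a performance regression (no API change)' → patch bump
SemVer rule: patch bump → increment PATCH (MAJOR and MINOR unchanged)
New: 10.14.17

10.14.17


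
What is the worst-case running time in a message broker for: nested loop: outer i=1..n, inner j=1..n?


Reasoning: n iterations times n iterations
Complexity: O(n^2)

O(n^2)


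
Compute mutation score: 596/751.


Mutation score = killed / total * 100
Mutation score = 596 / 751 * 100
Mutation score = 79.36%

79.36%


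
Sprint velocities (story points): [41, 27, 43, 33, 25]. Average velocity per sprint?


Formula: Avg velocity = Total points / Number of sprints
Points: [41, 27, 43, 33, 25]
Sum = 41 + 27 + 43 + 33 + 25 = 169
Avg velocity = 169 / 5 = 33.8 points/sprint

33.8 points/sprint


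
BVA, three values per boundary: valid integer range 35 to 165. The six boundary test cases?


Range: [35, 165]
Boundaries: just below min, min, min+1, max-1, max, just above max
Values: [34, 35, 36, 164, 165, 166]

[34, 35, 36, 164, 165, 166]


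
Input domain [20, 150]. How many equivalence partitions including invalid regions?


Valid range: [20, 150]
Class 1: x < 20 — invalid
Class 2: 20 ≤ x ≤ 150 — valid
Class 3: x > 150 — invalid
Total equivalence classes: 3

3 equivalence classes


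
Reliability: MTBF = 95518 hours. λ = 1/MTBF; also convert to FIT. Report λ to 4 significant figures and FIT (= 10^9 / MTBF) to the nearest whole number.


Formula: λ = 1 / MTBF; FIT = λ × 1e9 = 1e9 / MTBF
λ = 1 / 95518 ≈ 1.047e-05 failures/hour
FIT = 1e9 / 95518 ≈ 10469 failures per 1e9 hours (nearest whole number)

λ = 1.047e-05 /h, FIT = 10469


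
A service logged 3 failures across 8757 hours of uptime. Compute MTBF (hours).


Formula: MTBF = Total operating time / Number of failures
MTBF = 8757 / 3
MTBF = 2919.0 hours

2919.0 hours


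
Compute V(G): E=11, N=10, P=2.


Formula: V(G) = E - N + 2P
V(G) = 11 - 10 + 2*2
V(G) = 1 + 4
V(G) = 5

5


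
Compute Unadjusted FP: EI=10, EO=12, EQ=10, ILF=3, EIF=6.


UFP = EI*4 + EO*5 + EQ*4 + ILF*10 + EIF*7
UFP = 10*4 + 12*5 + 10*4 + 3*10 + 6*7
UFP = 40 + 60 + 40 + 30 + 42
UFP = 212

212


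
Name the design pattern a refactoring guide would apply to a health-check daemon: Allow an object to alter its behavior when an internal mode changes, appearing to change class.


This matches the State pattern

State


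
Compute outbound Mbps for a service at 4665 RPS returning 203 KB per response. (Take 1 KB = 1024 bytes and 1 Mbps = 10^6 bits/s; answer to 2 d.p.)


Formula: Mbps = payload_bytes * RPS * 8 / 1e6
Payload per request = 203 KB = 203 * 1024 = 207872 bytes
Total bytes/sec = 207872 * 4665 = 969722880
Total bits/sec = 969722880 * 8 = 7757783040
Mbps = 7757783040 / 1e6 = 7757.78

7757.78 Mbps


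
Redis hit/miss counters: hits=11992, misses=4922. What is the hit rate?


Formula: hit rate = hits / (hits + misses) * 100
hit rate = 11992 / (11992 + 4922) * 100
hit rate = 11992 / 16914 * 100
hit rate = 70.9%

70.9%


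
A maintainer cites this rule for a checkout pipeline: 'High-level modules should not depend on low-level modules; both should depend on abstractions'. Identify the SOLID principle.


This describes the Dependency Inversion Principle (DIP)

Dependency Inversion Principle (DIP)


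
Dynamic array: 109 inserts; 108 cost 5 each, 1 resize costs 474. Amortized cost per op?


Formula: Amortized cost = Total cost / Operations
Total cost = (108 * 5) + (1 * 474)
Total cost = 540 + 474 = 1014
Amortized = 1014 / 109 = 9.3028

9.3028


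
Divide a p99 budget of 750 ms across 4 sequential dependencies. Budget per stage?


Formula: per_stage = total_budget / stages
per_stage = 750 / 4
per_stage = 187.5 ms

187.5 ms


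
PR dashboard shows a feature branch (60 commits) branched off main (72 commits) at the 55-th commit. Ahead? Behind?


Common ancestor: commit #55
feature commits after divergence: 60 - 55 = 5
main commits after divergence: 72 - 55 = 17
feature is 5 commits ahead of main
main is 17 commits ahead of feature

feature ahead: 5, main ahead: 17


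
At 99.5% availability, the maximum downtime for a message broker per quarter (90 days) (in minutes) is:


Formula: allowed downtime = period * (100 - SLA) / 100
Period (quarter (90 days)) = 129600 minutes
Unavailability fraction = (100 - 99.5) / 100
Allowed downtime = 129600 * (100 - 99.5) / 100
Allowed downtime = 648.0 minutes

648.0 minutes


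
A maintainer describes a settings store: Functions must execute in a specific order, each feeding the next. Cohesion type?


Reasoning: Output of one is input to next
Type: Sequential cohesion

Sequential cohesion


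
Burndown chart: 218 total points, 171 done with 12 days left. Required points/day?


Formula: Required rate = Remaining points / Days left
Remaining = 218 - 171 = 47 points
Required rate = 47 / 12 = 3.92 points/day

3.92 points/day


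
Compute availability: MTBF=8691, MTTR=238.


Availability = MTBF / (MTBF + MTTR)
Availability = 8691 / (8691 + 238)
Availability = 8691 / 8929
Availability = 97.3345%

97.3345%


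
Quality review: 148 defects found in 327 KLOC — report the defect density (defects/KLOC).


Defect density = defects / KLOC
Defect density = 148 / 327
Defect density = 0.453 defects/KLOC

0.453 defects/KLOC


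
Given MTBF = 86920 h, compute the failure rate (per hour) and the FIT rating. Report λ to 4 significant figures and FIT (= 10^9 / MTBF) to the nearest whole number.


Formula: λ = 1 / MTBF; FIT = λ × 1e9 = 1e9 / MTBF
λ = 1 / 86920 ≈ 1.150e-05 failures/hour
FIT = 1e9 / 86920 ≈ 11505 failures per 1e9 hours (nearest whole number)

λ = 1.150e-05 /h, FIT = 11505


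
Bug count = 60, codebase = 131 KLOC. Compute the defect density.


Defect density = defects / KLOC
Defect density = 60 / 131
Defect density = 0.458 defects/KLOC

0.458 defects/KLOC


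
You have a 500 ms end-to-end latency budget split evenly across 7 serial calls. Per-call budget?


Formula: per_stage = total_budget / stages
per_stage = 500 / 7
per_stage = 71.43 ms

71.43 ms


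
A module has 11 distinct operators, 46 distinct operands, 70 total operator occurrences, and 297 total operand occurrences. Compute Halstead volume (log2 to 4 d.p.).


Formula: V = N * log2(η), where N = N1 + N2 and η = η1 + η2
η = 11 + 46 = 57
N = 70 + 297 = 367
log2(57) ≈ 5.8329
V = 367 * 5.8329 = 2140.67

2140.67


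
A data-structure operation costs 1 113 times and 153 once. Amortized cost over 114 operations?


Formula: Amortized cost = Total cost / Operations
Total cost = (113 * 1) + (1 * 153)
Total cost = 113 + 153 = 266
Amortized = 266 / 114 = 2.3333

2.3333


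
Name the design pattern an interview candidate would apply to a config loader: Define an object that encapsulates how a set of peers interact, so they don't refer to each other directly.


This matches the Mediator pattern

Mediator


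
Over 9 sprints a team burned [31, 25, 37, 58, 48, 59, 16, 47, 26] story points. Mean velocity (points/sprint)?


Formula: Avg velocity = Total points / Number of sprints
Points: [31, 25, 37, 58, 48, 59, 16, 47, 26]
Sum = 31 + 25 + 37 + 58 + 48 + 59 + 16 + 47 + 26 = 347
Avg velocity = 347 / 9 = 38.56 points/sprint

38.56 points/sprint


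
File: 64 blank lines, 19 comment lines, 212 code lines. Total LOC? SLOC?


Total LOC = blank + comment + code
Total LOC = 64 + 19 + 212 = 295
SLOC (source only) = code = 212

Total LOC: 295, SLOC: 212


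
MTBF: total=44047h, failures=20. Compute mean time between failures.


Formula: MTBF = Total operating time / Number of failures
MTBF = 44047 / 20
MTBF = 2202.35 hours

2202.35 hours


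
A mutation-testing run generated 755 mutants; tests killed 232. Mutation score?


Mutation score = killed / total * 100
Mutation score = 232 / 755 * 100
Mutation score = 30.73%

30.73%


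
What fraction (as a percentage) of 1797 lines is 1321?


Coverage = covered / total * 100
Coverage = 1321 / 1797 * 100
Coverage = 73.51%

73.51%


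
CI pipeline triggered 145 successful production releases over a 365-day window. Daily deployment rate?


Formula: deployments per day = releases / days
= 145 / 365
= 0.397 deploys/day
(equivalently, 2.78 deploys/week)

0.397 deploys/day


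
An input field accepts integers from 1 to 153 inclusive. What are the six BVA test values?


Range: [1, 153]
Boundaries: just below min, min, min+1, max-1, max, just above max
Values: [0, 1, 2, 152, 153, 154]

[0, 1, 2, 152, 153, 154]


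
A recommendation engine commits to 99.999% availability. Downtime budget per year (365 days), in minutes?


Formula: allowed downtime = period * (100 - SLA) / 100
Period (year (365 days)) = 525600 minutes
Unavailability fraction = (100 - 99.999) / 100
Allowed downtime = 525600 * (100 - 99.999) / 100
Allowed downtime = 5.256 minutes

5.256 minutes


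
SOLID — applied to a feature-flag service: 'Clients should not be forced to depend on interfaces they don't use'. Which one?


This describes the Interface Segregation Principle (ISP)

Interface Segregation Principle (ISP)


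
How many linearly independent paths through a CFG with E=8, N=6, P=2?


Formula: V(G) = E - N + 2P
V(G) = 8 - 6 + 2*2
V(G) = 2 + 4
V(G) = 6

6


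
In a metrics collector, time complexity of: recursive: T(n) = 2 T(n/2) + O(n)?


Reasoning: master theorem case 2 (merge-sort recurrence)
Complexity: O(n log n)

O(n log n)


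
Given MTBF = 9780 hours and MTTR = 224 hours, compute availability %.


Availability = MTBF / (MTBF + MTTR)
Availability = 9780 / (9780 + 224)
Availability = 9780 / 10004
Availability = 97.7609%

97.7609%


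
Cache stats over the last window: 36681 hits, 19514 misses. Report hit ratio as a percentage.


Formula: hit rate = hits / (hits + misses) * 100
hit rate = 36681 / (36681 + 19514) * 100
hit rate = 36681 / 56195 * 100
hit rate = 65.27%

65.27%


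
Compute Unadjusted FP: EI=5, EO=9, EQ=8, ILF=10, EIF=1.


UFP = EI*4 + EO*5 + EQ*4 + ILF*10 + EIF*7
UFP = 5*4 + 9*5 + 8*4 + 10*10 + 1*7
UFP = 20 + 45 + 32 + 100 + 7
UFP = 204

204


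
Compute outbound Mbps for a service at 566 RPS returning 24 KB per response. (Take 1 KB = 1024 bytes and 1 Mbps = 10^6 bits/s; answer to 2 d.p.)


Formula: Mbps = payload_bytes * RPS * 8 / 1e6
Payload per request = 24 KB = 24 * 1024 = 24576 bytes
Total bytes/sec = 24576 * 566 = 13910016
Total bits/sec = 13910016 * 8 = 111280128
Mbps = 111280128 / 1e6 = 111.28

111.28 Mbps


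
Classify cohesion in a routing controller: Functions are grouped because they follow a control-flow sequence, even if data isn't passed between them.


Reasoning: Grouped by order of execution within a routine, not by data flow
Type: Procedural cohesion

Procedural cohesion
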